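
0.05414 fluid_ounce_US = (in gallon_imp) 0.0003522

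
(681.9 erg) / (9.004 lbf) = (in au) 1.138e-17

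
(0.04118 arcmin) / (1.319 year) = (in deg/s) 1.65e-11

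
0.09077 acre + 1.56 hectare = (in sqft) 1.719e+05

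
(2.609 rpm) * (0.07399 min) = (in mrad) 1213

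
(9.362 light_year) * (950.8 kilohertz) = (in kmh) 3.032e+23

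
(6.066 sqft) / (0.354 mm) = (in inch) 6.268e+04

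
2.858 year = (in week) 149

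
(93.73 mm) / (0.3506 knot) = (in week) 8.592e-07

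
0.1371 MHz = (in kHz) 137.1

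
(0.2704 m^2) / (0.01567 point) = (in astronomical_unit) 3.27e-07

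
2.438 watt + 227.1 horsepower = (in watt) 1.694e+05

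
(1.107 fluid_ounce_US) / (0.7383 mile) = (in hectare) 2.755e-12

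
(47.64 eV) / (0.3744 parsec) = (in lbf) 1.485e-34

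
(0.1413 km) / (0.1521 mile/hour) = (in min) 34.64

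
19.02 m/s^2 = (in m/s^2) 19.02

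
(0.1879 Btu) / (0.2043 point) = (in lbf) 6.184e+05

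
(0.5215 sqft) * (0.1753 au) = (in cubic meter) 1.271e+09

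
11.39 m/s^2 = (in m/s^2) 11.39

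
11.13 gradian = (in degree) 10.02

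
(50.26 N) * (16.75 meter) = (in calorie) 201.2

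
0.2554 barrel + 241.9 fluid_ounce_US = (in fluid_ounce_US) 1615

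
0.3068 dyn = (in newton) 3.068e-06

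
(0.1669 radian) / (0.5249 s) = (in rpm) 3.036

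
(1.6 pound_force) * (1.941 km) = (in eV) 8.622e+22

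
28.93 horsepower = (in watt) 2.157e+04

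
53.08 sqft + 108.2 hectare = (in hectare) 108.2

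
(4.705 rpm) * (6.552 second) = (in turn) 0.5138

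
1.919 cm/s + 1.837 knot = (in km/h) 3.471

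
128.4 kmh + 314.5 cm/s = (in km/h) 139.7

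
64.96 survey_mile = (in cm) 1.045e+07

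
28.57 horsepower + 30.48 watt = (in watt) 2.134e+04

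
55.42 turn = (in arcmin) 1.197e+06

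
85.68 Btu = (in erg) 9.04e+11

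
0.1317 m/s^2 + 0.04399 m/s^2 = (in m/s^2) 0.1757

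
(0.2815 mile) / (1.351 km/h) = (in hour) 0.3353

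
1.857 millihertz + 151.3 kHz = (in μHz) 1.513e+11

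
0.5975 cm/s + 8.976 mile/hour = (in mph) 8.989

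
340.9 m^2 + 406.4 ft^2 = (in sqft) 4076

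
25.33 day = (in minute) 3.648e+04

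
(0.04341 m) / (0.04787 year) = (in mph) 6.432e-08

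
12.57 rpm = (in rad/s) 1.316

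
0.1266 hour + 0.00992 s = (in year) 1.445e-05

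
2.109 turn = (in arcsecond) 2.733e+06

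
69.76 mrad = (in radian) 0.06976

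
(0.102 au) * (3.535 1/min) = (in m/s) 8.99e+08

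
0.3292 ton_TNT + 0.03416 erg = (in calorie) 3.292e+08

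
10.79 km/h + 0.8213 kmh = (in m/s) 3.225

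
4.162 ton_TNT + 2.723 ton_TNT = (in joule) 2.881e+10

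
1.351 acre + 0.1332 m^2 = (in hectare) 0.5467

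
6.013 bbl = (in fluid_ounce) 3.233e+04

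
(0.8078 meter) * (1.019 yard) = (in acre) 0.000186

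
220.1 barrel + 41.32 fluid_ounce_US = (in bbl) 220.1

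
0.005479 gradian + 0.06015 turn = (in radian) 0.378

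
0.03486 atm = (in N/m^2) 3532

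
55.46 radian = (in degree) 3178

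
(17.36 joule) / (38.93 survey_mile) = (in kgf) 2.825e-05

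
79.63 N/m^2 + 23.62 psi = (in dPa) 1.629e+06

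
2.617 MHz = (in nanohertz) 2.617e+15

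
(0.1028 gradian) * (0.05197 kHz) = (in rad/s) 0.08392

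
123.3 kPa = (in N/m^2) 1.233e+05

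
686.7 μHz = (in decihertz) 0.006867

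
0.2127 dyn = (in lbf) 4.782e-07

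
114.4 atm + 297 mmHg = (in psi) 1687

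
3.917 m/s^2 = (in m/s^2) 3.917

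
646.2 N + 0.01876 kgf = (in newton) 646.4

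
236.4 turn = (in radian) 1485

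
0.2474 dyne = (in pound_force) 5.562e-07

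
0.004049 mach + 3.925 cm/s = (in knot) 2.756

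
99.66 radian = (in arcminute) 3.426e+05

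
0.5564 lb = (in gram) 252.4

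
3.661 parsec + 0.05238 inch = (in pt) 3.202e+20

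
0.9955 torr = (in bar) 0.001327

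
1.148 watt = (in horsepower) 0.001539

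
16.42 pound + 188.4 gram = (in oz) 269.4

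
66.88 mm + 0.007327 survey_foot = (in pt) 195.9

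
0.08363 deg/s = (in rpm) 0.01394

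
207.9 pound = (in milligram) 9.43e+07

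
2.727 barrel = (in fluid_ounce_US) 1.466e+04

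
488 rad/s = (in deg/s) 2.796e+04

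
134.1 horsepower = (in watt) 1e+05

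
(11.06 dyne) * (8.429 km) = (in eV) 5.819e+18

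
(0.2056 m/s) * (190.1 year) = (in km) 1.233e+06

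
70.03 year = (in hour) 6.135e+05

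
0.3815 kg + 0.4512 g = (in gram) 382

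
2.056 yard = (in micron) 1.88e+06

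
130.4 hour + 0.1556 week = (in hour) 156.5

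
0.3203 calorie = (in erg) 1.34e+07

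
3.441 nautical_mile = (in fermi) 6.373e+18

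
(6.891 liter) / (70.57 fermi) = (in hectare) 9.765e+06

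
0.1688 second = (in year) 5.353e-09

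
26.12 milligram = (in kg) 2.612e-05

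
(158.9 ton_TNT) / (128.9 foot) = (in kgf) 1.726e+09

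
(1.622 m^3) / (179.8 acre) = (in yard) 2.438e-06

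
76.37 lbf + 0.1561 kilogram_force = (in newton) 341.2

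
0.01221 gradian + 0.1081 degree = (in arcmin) 7.145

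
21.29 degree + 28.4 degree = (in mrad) 867.3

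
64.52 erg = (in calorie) 1.542e-06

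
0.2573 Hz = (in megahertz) 2.573e-07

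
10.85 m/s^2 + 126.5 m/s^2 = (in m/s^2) 137.3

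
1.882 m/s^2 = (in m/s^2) 1.882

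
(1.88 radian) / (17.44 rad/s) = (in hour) 2.994e-05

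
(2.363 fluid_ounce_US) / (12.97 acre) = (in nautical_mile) 7.189e-13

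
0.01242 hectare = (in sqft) 1337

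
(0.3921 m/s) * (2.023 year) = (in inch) 9.848e+08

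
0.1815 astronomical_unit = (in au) 0.1815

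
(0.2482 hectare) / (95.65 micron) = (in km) 2.595e+04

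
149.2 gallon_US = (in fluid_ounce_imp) 1.988e+04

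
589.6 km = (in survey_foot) 1.934e+06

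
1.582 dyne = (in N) 1.582e-05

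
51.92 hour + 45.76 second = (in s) 1.87e+05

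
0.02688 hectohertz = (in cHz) 268.8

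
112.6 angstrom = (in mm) 1.126e-05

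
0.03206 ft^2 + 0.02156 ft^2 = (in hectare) 4.981e-07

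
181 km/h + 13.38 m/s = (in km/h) 229.2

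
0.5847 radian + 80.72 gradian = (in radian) 1.853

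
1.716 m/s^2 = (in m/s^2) 1.716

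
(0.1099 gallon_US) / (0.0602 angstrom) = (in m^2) 6.911e+07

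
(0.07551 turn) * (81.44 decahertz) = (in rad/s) 386.4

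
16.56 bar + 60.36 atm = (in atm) 76.7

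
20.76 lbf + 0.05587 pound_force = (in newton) 92.59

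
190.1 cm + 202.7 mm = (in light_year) 2.224e-16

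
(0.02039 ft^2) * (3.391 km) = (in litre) 6424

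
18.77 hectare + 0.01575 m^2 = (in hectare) 18.77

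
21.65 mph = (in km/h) 34.84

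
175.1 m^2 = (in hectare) 0.01751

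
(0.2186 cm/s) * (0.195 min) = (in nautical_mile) 1.381e-05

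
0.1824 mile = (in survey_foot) 963.1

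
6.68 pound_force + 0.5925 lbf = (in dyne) 3.235e+06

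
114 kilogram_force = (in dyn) 1.118e+08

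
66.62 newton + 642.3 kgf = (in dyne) 6.365e+08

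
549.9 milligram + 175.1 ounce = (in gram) 4965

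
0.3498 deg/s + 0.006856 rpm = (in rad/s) 0.006823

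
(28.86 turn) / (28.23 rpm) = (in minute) 1.022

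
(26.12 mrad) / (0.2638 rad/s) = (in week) 1.637e-07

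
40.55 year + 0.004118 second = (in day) 1.48e+04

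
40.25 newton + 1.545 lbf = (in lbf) 10.59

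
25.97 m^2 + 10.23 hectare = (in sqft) 1.101e+06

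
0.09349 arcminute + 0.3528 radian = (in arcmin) 1213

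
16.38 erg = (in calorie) 3.915e-07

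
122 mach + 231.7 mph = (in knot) 8.095e+04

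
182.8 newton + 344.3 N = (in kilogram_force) 53.75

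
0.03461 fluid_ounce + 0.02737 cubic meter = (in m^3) 0.02737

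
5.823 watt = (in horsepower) 0.007809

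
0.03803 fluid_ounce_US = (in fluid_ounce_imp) 0.03958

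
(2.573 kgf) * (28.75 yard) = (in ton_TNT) 1.585e-07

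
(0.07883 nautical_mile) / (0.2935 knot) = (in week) 0.001599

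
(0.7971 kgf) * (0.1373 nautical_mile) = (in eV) 1.241e+22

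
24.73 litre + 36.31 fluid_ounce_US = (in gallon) 6.817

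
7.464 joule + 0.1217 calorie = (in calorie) 1.906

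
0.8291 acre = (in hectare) 0.3355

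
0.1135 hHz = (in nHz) 1.135e+10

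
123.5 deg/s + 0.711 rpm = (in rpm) 21.29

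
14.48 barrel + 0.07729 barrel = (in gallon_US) 611.4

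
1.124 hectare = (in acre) 2.777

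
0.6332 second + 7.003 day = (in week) 1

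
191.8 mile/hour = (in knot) 166.7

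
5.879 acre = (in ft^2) 2.561e+05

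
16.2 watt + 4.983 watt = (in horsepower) 0.02841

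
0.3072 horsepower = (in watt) 229.1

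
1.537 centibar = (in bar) 0.01537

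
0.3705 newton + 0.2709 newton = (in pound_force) 0.1442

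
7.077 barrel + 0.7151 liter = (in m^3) 1.126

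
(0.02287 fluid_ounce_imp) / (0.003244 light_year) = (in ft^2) 2.279e-19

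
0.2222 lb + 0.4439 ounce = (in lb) 0.2499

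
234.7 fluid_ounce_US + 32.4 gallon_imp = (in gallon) 40.74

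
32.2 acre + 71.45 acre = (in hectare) 41.95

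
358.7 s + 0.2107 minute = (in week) 0.000614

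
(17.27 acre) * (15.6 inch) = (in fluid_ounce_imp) 9.747e+08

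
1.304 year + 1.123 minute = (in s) 4.112e+07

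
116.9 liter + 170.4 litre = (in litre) 287.3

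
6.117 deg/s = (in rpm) 1.02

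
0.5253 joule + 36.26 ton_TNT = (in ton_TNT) 36.26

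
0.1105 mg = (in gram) 0.0001105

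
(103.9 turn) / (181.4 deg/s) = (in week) 0.0003409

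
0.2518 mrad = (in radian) 0.0002518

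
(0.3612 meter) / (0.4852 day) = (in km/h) 3.102e-05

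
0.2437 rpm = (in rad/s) 0.02552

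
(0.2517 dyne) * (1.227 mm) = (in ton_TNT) 7.381e-19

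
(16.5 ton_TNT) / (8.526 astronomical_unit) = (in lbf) 0.01217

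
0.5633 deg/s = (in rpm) 0.09388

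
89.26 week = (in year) 1.712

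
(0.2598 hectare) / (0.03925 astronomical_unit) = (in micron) 0.4425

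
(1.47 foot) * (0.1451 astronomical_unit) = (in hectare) 9.726e+05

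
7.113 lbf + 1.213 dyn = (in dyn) 3.164e+06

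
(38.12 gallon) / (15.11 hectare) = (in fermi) 9.55e+08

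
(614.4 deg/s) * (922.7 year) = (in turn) 4.966e+10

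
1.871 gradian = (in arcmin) 101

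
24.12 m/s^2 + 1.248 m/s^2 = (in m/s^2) 25.37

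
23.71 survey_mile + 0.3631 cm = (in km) 38.16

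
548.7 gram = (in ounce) 19.35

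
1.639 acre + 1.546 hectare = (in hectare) 2.209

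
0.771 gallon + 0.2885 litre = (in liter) 3.207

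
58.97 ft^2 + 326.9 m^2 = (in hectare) 0.03324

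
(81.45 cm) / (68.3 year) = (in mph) 8.459e-10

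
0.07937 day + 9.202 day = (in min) 1.337e+04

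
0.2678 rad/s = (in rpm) 2.557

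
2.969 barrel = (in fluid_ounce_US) 1.596e+04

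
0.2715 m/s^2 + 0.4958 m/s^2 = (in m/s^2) 0.7673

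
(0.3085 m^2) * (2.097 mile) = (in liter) 1.041e+06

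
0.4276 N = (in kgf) 0.0436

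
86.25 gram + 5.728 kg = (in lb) 12.82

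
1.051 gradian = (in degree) 0.9459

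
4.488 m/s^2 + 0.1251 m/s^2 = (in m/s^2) 4.613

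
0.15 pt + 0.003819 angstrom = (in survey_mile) 3.288e-08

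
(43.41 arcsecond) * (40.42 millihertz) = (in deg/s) 0.0004874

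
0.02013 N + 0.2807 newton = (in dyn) 3.008e+04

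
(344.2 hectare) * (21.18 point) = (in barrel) 1.618e+05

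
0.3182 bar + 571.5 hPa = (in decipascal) 8.897e+05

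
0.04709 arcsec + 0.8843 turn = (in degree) 318.3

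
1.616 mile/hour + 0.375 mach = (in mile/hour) 287.2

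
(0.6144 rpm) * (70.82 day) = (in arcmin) 1.353e+09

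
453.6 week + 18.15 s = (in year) 8.699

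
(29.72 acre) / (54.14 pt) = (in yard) 6.887e+06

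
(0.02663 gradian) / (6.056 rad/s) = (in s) 6.907e-05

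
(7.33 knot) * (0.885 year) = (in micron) 1.052e+14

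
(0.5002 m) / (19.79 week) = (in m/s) 4.179e-08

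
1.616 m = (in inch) 63.62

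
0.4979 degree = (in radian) 0.00869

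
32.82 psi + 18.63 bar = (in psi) 303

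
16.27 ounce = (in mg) 4.612e+05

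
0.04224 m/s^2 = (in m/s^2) 0.04224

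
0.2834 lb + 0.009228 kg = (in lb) 0.3037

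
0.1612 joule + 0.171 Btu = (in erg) 1.806e+09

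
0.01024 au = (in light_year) 1.619e-07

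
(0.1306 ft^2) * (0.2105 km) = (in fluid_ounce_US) 8.636e+04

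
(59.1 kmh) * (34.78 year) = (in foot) 5.908e+10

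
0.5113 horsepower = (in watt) 381.3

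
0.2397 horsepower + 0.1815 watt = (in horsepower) 0.2399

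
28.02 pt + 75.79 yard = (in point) 1.965e+05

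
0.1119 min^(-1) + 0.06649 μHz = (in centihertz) 0.1865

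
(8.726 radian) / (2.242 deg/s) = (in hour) 0.06194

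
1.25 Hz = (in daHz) 0.125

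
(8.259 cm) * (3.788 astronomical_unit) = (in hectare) 4.68e+06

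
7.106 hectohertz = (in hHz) 7.106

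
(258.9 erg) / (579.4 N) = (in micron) 0.04468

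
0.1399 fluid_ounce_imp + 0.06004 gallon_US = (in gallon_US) 0.06109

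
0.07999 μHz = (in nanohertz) 79.99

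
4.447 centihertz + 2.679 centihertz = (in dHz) 0.7126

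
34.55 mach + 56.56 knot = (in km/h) 4.246e+04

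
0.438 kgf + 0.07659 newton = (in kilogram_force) 0.4458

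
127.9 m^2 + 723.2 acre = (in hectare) 292.7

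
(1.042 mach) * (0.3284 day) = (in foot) 3.303e+07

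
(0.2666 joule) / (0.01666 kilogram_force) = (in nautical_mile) 0.0008811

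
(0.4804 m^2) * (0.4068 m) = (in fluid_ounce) 6608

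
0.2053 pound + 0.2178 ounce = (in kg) 0.0993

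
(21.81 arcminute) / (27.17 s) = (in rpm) 0.00223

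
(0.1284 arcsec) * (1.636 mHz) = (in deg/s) 5.835e-08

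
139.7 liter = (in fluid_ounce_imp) 4917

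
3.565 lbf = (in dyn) 1.586e+06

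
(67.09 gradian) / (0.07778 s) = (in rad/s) 13.55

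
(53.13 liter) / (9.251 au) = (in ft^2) 4.132e-13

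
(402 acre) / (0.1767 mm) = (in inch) 3.625e+11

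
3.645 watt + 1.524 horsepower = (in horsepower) 1.529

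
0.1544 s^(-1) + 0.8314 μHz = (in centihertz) 15.44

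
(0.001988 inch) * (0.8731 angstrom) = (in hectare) 4.409e-19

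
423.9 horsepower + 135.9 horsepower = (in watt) 4.174e+05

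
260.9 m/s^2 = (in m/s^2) 260.9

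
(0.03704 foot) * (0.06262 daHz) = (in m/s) 0.00707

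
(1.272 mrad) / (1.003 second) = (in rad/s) 0.001268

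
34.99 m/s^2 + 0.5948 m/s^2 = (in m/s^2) 35.58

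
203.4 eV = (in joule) 3.259e-17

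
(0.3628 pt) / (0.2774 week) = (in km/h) 2.746e-09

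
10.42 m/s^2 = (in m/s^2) 10.42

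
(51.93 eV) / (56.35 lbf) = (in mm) 3.319e-17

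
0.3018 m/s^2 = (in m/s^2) 0.3018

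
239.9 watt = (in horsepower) 0.3217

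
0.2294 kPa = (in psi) 0.03327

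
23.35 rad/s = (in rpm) 223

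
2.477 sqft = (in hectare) 2.301e-05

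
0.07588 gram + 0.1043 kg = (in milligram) 1.044e+05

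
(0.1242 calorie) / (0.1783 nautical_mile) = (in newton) 0.001574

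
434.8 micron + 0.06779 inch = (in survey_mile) 1.34e-06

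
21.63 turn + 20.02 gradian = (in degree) 7805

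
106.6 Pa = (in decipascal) 1066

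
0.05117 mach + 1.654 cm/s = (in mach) 0.05122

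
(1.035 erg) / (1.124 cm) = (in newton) 9.208e-06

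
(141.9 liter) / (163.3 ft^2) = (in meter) 0.009353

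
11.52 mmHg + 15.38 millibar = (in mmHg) 23.06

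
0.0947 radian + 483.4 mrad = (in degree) 33.12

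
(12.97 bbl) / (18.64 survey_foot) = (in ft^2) 3.907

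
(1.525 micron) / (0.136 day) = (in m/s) 1.298e-10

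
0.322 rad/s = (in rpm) 3.075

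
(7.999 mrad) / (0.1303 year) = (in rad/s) 1.947e-09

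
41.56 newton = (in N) 41.56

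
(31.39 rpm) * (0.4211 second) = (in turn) 0.2203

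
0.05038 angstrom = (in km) 5.038e-15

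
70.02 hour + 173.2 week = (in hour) 2.917e+04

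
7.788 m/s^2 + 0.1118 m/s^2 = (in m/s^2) 7.9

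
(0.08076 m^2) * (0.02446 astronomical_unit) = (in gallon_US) 7.807e+10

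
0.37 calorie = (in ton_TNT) 3.7e-10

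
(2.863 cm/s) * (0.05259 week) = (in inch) 3.585e+04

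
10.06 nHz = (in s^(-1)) 1.006e-08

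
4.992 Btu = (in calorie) 1259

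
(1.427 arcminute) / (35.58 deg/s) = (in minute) 1.114e-05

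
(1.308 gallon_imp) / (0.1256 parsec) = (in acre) 3.791e-22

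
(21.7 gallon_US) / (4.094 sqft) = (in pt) 612.2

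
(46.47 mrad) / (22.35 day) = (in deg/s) 1.379e-06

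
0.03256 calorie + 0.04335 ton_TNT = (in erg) 1.814e+15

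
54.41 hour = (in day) 2.267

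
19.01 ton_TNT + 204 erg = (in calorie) 1.901e+10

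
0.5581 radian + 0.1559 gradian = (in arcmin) 1927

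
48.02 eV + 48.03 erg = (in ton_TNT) 1.148e-15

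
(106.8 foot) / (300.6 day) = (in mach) 3.681e-09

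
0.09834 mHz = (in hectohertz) 9.834e-07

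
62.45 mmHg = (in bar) 0.08326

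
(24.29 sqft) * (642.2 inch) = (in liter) 3.681e+04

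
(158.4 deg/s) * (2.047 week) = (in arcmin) 1.177e+10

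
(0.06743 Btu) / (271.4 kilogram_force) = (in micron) 2.673e+04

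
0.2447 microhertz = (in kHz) 2.447e-10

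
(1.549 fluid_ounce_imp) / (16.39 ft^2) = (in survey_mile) 1.796e-08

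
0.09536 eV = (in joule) 1.528e-20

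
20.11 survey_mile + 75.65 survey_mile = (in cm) 1.541e+07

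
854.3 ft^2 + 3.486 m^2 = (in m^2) 82.85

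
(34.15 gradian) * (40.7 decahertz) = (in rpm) 2085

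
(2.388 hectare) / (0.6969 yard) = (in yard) 4.098e+04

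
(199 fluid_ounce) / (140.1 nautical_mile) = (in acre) 5.605e-12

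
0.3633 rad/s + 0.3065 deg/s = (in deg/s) 21.12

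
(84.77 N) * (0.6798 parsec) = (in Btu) 1.685e+15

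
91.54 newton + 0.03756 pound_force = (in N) 91.71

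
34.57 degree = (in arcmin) 2074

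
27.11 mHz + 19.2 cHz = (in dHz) 2.191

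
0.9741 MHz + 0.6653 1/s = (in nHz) 9.741e+14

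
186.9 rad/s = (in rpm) 1785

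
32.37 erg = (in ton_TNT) 7.737e-16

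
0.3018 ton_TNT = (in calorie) 3.018e+08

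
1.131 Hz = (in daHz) 0.1131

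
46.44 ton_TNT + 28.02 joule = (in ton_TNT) 46.44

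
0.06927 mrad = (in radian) 6.927e-05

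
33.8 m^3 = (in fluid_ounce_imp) 1.19e+06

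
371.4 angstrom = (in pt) 0.0001053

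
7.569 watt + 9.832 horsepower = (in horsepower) 9.842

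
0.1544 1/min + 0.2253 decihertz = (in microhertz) 2.51e+04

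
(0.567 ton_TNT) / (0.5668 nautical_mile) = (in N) 2.26e+06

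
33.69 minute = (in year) 6.41e-05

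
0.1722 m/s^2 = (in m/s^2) 0.1722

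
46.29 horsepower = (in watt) 3.452e+04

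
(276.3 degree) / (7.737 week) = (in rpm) 9.841e-06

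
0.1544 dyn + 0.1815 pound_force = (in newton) 0.8074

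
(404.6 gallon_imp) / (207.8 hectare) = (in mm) 0.0008852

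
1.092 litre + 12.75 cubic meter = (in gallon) 3368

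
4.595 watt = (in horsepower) 0.006162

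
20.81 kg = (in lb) 45.88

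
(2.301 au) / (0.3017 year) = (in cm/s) 3.618e+06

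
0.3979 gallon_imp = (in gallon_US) 0.4779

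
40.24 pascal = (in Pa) 40.24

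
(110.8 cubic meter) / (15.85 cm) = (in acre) 0.1727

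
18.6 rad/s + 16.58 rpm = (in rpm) 194.2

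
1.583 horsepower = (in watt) 1180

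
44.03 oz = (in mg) 1.248e+06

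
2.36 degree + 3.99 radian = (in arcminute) 1.386e+04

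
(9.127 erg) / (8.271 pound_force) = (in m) 2.481e-08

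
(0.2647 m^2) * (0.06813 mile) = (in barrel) 182.5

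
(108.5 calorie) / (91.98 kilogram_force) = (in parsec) 1.631e-17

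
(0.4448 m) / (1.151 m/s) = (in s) 0.3864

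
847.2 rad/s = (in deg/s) 4.854e+04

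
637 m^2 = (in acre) 0.1574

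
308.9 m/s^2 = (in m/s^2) 308.9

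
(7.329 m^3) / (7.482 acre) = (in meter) 0.0002421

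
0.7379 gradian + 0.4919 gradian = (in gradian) 1.23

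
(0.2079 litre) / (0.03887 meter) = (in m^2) 0.005349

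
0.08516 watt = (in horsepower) 0.0001142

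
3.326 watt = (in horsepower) 0.00446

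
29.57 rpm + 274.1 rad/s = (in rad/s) 277.2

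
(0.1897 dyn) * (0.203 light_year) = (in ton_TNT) 0.8708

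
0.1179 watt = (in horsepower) 0.0001581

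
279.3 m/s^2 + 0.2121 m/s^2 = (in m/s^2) 279.5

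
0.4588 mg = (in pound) 1.011e-06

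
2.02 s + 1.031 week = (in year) 0.01977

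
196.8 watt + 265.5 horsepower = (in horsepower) 265.8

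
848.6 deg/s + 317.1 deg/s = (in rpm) 194.3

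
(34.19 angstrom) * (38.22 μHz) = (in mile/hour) 2.923e-13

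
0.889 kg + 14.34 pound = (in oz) 260.8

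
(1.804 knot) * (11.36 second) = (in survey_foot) 34.59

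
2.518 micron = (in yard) 2.754e-06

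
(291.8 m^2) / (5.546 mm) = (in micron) 5.261e+10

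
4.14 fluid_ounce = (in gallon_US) 0.03234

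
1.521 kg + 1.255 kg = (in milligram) 2.776e+06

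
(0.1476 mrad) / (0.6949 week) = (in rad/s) 3.512e-10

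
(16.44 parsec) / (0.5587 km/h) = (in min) 5.448e+16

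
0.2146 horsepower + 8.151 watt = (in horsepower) 0.2255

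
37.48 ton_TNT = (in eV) 9.788e+29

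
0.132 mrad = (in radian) 0.000132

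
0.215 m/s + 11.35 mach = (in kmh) 1.391e+04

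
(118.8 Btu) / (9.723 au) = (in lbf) 1.937e-08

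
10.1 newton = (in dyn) 1.01e+06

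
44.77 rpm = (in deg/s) 268.6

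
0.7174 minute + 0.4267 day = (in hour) 10.25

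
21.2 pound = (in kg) 9.616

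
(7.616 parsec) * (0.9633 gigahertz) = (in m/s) 2.264e+26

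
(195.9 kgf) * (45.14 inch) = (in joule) 2203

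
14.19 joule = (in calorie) 3.391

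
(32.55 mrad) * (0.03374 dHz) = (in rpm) 0.001049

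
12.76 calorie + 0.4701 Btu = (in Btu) 0.5207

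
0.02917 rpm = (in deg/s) 0.175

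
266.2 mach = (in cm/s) 9.064e+06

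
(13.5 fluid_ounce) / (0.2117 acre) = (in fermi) 4.66e+08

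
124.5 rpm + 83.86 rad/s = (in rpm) 925.3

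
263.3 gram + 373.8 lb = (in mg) 1.698e+08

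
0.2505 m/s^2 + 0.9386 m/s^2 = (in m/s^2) 1.189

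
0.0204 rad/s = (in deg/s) 1.169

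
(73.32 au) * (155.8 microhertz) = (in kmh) 6.152e+09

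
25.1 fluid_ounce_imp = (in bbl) 0.004486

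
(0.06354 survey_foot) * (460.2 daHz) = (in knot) 173.2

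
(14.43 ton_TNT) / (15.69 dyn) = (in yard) 4.208e+14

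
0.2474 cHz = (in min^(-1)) 0.1484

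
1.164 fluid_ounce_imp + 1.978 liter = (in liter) 2.011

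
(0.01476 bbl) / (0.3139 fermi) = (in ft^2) 8.047e+13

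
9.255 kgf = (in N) 90.76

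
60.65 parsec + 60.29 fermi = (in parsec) 60.65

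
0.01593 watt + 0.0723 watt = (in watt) 0.08823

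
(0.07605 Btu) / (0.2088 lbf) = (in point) 2.449e+05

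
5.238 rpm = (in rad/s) 0.5485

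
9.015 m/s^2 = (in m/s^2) 9.015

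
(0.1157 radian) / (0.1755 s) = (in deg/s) 37.77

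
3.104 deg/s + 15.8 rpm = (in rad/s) 1.709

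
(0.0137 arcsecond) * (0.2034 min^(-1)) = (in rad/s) 2.252e-10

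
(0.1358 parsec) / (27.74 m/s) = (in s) 1.511e+14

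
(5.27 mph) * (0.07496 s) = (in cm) 17.66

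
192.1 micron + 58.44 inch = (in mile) 0.0009225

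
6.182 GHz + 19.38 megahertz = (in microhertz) 6.201e+15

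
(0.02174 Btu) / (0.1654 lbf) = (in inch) 1227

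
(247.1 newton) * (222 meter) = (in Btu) 51.99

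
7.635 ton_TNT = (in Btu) 3.028e+07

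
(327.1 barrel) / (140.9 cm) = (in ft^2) 397.3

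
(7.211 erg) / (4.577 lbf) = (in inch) 1.394e-06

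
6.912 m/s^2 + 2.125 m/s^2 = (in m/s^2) 9.037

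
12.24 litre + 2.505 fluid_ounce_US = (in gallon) 3.253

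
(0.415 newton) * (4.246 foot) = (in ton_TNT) 1.284e-10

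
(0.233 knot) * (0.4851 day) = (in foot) 1.648e+04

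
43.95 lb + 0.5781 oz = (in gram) 1.995e+04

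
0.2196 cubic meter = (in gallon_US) 58.01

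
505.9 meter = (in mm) 5.059e+05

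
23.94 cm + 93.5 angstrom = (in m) 0.2394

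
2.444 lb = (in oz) 39.1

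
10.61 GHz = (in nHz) 1.061e+19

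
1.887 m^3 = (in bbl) 11.87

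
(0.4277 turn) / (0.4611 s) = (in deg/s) 333.9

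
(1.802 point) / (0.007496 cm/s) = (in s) 8.481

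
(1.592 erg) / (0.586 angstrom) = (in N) 2717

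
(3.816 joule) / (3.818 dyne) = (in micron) 9.995e+10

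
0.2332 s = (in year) 7.395e-09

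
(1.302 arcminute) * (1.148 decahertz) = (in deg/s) 0.2491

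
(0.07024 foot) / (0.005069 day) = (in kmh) 0.000176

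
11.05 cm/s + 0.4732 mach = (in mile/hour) 360.7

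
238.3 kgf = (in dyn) 2.337e+08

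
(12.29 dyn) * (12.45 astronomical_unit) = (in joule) 2.289e+08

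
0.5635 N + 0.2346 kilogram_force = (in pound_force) 0.6439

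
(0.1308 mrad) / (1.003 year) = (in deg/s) 2.369e-10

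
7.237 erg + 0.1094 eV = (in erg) 7.237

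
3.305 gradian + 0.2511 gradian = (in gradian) 3.556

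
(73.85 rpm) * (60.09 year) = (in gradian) 9.33e+11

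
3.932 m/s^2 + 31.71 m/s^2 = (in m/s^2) 35.64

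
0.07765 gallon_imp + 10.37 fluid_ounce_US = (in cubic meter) 0.0006597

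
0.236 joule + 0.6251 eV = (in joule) 0.236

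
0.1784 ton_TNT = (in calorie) 1.784e+08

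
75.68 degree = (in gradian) 84.09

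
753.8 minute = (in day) 0.5235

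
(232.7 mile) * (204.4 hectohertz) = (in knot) 1.488e+10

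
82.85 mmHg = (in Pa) 1.105e+04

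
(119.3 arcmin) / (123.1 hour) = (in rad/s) 7.831e-08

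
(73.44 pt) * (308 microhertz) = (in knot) 1.551e-05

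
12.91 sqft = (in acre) 0.0002964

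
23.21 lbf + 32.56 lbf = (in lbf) 55.77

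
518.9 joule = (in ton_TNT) 1.24e-07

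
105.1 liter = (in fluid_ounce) 3554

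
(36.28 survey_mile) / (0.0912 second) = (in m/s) 6.402e+05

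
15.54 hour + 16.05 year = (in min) 8.437e+06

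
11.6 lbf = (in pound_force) 11.6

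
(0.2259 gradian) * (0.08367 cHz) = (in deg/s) 0.0001701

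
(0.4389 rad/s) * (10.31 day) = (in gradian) 2.489e+07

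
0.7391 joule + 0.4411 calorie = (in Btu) 0.00245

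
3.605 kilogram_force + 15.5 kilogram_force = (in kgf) 19.11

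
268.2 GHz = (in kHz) 2.682e+08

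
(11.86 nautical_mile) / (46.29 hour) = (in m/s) 0.1318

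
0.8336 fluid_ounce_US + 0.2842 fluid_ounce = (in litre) 0.03306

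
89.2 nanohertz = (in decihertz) 8.92e-07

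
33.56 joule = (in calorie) 8.021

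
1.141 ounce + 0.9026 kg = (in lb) 2.061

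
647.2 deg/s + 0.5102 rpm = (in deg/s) 650.3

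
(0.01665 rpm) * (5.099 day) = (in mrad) 7.681e+05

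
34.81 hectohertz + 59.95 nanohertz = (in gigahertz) 3.481e-06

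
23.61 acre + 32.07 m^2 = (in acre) 23.62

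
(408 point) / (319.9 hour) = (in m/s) 1.25e-07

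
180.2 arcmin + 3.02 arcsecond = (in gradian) 3.338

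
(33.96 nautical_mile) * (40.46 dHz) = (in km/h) 9.161e+05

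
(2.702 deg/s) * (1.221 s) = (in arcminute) 197.9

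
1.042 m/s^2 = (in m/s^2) 1.042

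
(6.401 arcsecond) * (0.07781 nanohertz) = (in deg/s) 1.384e-13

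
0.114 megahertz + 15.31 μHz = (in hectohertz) 1140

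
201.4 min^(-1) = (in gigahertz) 3.357e-09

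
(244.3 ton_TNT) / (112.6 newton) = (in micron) 9.078e+15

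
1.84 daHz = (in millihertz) 1.84e+04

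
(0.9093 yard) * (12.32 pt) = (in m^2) 0.003614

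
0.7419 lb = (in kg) 0.3365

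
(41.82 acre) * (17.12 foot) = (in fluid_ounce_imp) 3.108e+10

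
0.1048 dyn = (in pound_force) 2.356e-07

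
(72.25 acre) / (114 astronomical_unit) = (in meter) 1.714e-08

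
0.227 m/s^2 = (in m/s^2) 0.227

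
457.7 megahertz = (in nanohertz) 4.577e+17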